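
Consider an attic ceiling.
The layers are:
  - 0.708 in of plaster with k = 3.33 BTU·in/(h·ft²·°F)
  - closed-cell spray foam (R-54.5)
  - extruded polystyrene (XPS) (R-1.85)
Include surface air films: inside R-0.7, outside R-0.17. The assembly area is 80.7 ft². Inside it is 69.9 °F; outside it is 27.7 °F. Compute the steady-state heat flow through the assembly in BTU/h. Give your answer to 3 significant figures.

0.708/3.33 = 0.2126
R_total = 0.7 + 0.2126 + 54.5 + 1.85 + 0.17 = 57.43 ft²·°F·h/BTU
Q = A·ΔT/R = 80.7 × (69.9 − 27.7) / 57.43 = 59.3 BTU/h

59.3 BTU/h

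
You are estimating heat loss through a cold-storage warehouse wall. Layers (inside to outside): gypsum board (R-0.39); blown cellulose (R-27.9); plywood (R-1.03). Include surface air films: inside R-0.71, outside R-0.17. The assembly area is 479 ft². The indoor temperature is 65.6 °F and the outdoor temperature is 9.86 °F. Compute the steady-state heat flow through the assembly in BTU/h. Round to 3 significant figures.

R_total = 0.71 + 0.39 + 27.9 + 1.03 + 0.17 = 30.2 ft²·°F·h/BTU
Q = A·ΔT/R = 479 × (65.6 − 9.86) / 30.2 = 884.1 BTU/h

884 BTU/h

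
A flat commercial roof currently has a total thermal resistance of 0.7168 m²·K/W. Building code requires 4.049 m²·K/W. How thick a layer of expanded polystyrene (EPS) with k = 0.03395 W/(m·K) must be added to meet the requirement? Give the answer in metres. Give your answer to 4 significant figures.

ΔR = 4.049 − 0.7168 = 3.3322 m²·K/W
L = ΔR × k = 3.3322 × 0.03395 = 0.11313 m

0.1131 m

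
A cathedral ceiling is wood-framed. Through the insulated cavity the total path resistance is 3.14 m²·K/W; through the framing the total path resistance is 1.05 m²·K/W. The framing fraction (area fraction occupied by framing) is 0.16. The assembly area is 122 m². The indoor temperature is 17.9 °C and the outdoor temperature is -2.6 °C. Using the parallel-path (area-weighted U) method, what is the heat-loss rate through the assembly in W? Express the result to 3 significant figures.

U_eff = 0.84/3.14 + 0.16/1.05 = 0.2675 + 0.1524 = 0.4199
R_eff = 1/U_eff = 2.382 m²·K/W
Q = 122 × (17.9 − (-2.6)) / 2.382 = 1050 W

1050 W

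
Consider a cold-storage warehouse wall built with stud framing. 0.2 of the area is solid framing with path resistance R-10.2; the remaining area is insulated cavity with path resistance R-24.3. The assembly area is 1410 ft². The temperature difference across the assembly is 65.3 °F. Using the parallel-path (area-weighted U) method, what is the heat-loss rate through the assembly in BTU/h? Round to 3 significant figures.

U_eff = 0.8/24.3 + 0.2/10.2 = 0.03292 + 0.01961 = 0.05253
R_eff = 1/U_eff = 19.04 ft²·°F·h/BTU
Q = 1410 × 65.3 / 19.04 = 4837 BTU/h

4840 BTU/h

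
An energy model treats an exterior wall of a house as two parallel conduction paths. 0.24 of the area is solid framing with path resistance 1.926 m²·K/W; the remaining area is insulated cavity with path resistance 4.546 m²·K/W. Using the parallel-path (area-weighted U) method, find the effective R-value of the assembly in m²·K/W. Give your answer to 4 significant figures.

3.427 m²·K/W

U_eff = 0.76/4.546 + 0.24/1.926 = 0.16718 + 0.12461 = 0.29179
R_eff = 1/U_eff = 3.4271 m²·K/W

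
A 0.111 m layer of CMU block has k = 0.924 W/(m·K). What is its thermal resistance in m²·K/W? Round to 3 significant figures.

0.120 m²·K/W

R = L/k = 0.111/0.924 = 0.1201 m²·K/W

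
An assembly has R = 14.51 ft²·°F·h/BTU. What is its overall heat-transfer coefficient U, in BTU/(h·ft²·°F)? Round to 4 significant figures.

0.06892 BTU/(h·ft²·°F)

U = 1/R = 1/14.51 = 0.068918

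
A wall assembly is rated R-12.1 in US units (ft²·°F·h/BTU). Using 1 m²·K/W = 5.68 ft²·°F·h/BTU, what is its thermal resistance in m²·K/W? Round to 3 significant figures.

R_SI = 12.1/5.68 = 2.13

2.13 m²·K/W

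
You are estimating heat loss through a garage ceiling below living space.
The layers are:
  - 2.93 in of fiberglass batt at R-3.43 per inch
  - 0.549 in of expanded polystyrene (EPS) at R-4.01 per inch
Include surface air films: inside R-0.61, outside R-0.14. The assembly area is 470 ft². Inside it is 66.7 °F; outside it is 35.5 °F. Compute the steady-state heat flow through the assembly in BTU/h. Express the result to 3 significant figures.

1130 BTU/h

2.93 × 3.43 = 10.05
0.549 × 4.01 = 2.201
R_total = 0.61 + 10.05 + 2.201 + 0.14 = 13 ft²·°F·h/BTU
Q = A·ΔT/R = 470 × (66.7 − 35.5) / 13 = 1128 BTU/h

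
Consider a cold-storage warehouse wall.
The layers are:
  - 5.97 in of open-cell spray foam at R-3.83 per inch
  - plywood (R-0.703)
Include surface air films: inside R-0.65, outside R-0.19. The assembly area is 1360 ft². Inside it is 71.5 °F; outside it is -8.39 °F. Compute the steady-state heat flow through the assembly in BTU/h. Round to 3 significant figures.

4450 BTU/h

5.97 × 3.83 = 22.87
R_total = 0.65 + 22.87 + 0.703 + 0.19 = 24.41 ft²·°F·h/BTU
Q = A·ΔT/R = 1360 × (71.5 − (-8.39)) / 24.41 = 4451 BTU/h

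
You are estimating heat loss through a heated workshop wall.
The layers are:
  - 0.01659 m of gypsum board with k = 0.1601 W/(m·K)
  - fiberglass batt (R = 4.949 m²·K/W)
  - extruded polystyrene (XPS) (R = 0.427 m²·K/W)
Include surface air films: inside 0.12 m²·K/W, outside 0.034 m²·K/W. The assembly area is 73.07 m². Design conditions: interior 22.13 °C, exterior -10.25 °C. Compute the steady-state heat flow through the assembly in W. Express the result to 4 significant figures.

0.01659/0.1601 = 0.10362
R_total = 0.12 + 0.10362 + 4.949 + 0.427 + 0.034 = 5.6336 m²·K/W
Q = A·ΔT/R = 73.07 × (22.13 − (-10.25)) / 5.6336 = 419.98 W

420.0 W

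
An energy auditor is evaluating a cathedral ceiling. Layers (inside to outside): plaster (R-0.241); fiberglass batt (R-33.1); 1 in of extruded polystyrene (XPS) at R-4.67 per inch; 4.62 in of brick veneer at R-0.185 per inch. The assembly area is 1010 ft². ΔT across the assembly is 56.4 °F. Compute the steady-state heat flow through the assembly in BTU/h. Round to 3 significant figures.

1470 BTU/h

1 × 4.67 = 4.67
4.62 × 0.185 = 0.8547
R_total = 0.241 + 33.1 + 4.67 + 0.8547 = 38.87 ft²·°F·h/BTU
Q = A·ΔT/R = 1010 × 56.4 / 38.87 = 1466 BTU/h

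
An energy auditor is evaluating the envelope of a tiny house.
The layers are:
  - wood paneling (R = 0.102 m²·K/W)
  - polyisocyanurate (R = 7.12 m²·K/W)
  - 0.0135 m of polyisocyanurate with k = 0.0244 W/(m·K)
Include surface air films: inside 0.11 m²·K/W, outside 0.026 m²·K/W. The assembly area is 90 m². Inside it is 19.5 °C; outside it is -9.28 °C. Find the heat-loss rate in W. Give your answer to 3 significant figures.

327 W

0.0135/0.0244 = 0.5533
R_total = 0.11 + 0.102 + 7.12 + 0.5533 + 0.026 = 7.911 m²·K/W
Q = A·ΔT/R = 90 × (19.5 − (-9.28)) / 7.911 = 327.4 W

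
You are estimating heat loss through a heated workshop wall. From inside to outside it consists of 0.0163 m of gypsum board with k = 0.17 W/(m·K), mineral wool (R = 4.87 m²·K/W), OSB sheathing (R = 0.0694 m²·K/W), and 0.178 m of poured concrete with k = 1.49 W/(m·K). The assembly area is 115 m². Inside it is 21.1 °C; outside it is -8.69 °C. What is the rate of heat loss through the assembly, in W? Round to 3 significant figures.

0.0163/0.17 = 0.09588
0.178/1.49 = 0.1195
R_total = 0.09588 + 4.87 + 0.0694 + 0.1195 = 5.155 m²·K/W
Q = A·ΔT/R = 115 × (21.1 − (-8.69)) / 5.155 = 664.6 W

665 W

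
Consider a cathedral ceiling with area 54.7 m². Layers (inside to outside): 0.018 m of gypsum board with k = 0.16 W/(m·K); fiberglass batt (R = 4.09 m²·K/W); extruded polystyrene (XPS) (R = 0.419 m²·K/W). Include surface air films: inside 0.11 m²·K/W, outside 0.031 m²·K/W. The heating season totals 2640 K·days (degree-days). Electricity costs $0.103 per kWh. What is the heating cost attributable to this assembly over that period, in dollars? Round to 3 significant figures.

0.018/0.16 = 0.1125
R_total = 0.11 + 0.1125 + 4.09 + 0.419 + 0.031 = 4.763 m²·K/W
E = A × HDD × 24 / R / 1000 = 54.7 × 2640 × 24 / 4.763 / 1000 = 727.7 kWh
Cost = 727.7 × 0.103 = $74.96

75.0 dollars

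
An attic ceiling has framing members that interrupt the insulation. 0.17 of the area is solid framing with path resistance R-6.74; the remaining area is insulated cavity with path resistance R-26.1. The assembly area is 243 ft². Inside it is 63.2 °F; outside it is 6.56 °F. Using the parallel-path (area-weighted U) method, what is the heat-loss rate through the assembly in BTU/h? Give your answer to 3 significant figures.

785 BTU/h

U_eff = 0.83/26.1 + 0.17/6.74 = 0.0318 + 0.02522 = 0.05702
R_eff = 1/U_eff = 17.54 ft²·°F·h/BTU
Q = 243 × (63.2 − 6.56) / 17.54 = 784.8 BTU/h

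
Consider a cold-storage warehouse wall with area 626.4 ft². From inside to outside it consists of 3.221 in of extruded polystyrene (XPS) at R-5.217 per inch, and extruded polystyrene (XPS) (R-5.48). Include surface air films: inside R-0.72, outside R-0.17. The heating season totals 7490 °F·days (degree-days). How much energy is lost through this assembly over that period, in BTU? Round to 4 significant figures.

3.221 × 5.217 = 16.804
R_total = 0.72 + 16.804 + 5.48 + 0.17 = 23.174 ft²·°F·h/BTU
E = A × HDD × 24 / R = 626.4 × 7490 × 24 / 23.174 = 4859000 BTU

4859000 BTU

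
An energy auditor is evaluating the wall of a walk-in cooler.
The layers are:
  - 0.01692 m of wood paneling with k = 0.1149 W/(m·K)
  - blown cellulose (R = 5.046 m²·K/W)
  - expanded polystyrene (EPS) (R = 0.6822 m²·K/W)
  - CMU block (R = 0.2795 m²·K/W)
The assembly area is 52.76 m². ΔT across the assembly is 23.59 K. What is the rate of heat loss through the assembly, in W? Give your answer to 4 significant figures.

202.2 W

0.01692/0.1149 = 0.14726
R_total = 0.14726 + 5.046 + 0.6822 + 0.2795 = 6.155 m²·K/W
Q = A·ΔT/R = 52.76 × 23.59 / 6.155 = 202.21 W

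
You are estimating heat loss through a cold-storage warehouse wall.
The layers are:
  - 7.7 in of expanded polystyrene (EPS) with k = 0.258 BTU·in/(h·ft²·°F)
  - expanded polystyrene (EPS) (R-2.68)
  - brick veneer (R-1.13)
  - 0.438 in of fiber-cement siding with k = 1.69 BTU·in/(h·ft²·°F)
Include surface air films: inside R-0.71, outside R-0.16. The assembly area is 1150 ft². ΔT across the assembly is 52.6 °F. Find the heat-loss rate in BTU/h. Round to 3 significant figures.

1740 BTU/h

7.7/0.258 = 29.84
0.438/1.69 = 0.2592
R_total = 0.71 + 29.84 + 2.68 + 1.13 + 0.2592 + 0.16 = 34.78 ft²·°F·h/BTU
Q = A·ΔT/R = 1150 × 52.6 / 34.78 = 1739 BTU/h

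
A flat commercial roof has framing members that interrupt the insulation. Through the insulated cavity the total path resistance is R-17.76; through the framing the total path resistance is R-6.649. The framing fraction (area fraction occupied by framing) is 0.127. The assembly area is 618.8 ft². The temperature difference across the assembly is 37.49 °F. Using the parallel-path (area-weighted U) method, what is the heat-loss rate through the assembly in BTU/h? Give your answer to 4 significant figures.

1583 BTU/h

U_eff = 0.873/17.76 + 0.127/6.649 = 0.049155 + 0.019101 = 0.068256
R_eff = 1/U_eff = 14.651 ft²·°F·h/BTU
Q = 618.8 × 37.49 / 14.651 = 1583.5 BTU/h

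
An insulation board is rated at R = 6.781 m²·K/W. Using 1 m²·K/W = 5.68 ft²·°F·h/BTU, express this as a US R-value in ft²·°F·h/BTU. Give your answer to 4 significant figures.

R_US = 6.781 × 5.68 = 38.516

38.52 ft²·°F·h/BTU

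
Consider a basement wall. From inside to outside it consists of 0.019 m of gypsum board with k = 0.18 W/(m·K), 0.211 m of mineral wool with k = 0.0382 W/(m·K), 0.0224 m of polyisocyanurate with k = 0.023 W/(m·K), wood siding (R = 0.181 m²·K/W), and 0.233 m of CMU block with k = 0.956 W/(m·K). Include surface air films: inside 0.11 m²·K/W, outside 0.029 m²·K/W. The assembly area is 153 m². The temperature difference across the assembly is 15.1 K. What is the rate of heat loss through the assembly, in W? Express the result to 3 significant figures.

322 W

0.019/0.18 = 0.1056
0.211/0.0382 = 5.524
0.0224/0.023 = 0.9739
0.233/0.956 = 0.2437
R_total = 0.11 + 0.1056 + 5.524 + 0.9739 + 0.181 + 0.2437 + 0.029 = 7.167 m²·K/W
Q = A·ΔT/R = 153 × 15.1 / 7.167 = 322.4 W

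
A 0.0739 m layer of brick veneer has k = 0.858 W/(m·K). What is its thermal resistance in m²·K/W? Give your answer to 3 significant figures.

0.0861 m²·K/W

R = L/k = 0.0739/0.858 = 0.08613 m²·K/W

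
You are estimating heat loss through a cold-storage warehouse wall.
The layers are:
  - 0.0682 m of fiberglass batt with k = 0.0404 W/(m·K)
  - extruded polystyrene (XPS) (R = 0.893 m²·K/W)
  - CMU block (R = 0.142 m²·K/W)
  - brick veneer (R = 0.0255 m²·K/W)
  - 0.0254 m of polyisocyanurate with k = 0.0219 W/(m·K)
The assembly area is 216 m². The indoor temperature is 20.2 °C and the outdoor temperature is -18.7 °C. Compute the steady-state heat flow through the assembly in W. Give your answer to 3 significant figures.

0.0682/0.0404 = 1.688
0.0254/0.0219 = 1.16
R_total = 1.688 + 0.893 + 0.142 + 0.0255 + 1.16 = 3.908 m²·K/W
Q = A·ΔT/R = 216 × (20.2 − (-18.7)) / 3.908 = 2150 W

2150 W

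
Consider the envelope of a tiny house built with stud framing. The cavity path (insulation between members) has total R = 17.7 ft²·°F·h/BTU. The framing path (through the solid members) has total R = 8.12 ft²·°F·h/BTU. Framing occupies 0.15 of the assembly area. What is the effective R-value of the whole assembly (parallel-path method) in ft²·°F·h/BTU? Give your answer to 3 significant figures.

15.0 ft²·°F·h/BTU

U_eff = 0.85/17.7 + 0.15/8.12 = 0.04802 + 0.01847 = 0.0665
R_eff = 1/U_eff = 15.04 ft²·°F·h/BTU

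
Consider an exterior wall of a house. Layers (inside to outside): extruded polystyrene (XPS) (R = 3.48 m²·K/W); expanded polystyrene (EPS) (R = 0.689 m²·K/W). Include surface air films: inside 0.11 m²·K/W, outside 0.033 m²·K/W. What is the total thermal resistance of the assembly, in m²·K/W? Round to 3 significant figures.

4.31 m²·K/W

R_total = 0.11 + 3.48 + 0.689 + 0.033 = 4.312 m²·K/W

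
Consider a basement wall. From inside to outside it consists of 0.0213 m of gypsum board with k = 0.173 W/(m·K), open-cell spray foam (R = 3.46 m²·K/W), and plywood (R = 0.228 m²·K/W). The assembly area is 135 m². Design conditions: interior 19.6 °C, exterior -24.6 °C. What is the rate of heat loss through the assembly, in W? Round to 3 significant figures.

1570 W

0.0213/0.173 = 0.1231
R_total = 0.1231 + 3.46 + 0.228 = 3.811 m²·K/W
Q = A·ΔT/R = 135 × (19.6 − (-24.6)) / 3.811 = 1566 W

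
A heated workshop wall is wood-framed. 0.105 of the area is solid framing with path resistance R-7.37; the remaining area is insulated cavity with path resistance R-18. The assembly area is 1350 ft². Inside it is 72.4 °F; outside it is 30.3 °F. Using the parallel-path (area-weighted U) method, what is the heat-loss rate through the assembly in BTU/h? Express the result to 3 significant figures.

U_eff = 0.895/18 + 0.105/7.37 = 0.04972 + 0.01425 = 0.06397
R_eff = 1/U_eff = 15.63 ft²·°F·h/BTU
Q = 1350 × (72.4 − 30.3) / 15.63 = 3636 BTU/h

3640 BTU/h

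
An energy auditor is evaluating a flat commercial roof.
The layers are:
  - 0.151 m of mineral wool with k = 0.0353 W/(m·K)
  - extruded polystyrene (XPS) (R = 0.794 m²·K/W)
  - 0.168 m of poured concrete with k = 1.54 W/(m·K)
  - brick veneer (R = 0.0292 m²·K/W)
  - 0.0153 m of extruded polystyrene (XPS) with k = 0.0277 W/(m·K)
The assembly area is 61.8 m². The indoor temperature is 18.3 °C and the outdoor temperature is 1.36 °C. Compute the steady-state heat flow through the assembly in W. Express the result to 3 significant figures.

0.151/0.0353 = 4.278
0.168/1.54 = 0.1091
0.0153/0.0277 = 0.5523
R_total = 4.278 + 0.794 + 0.1091 + 0.0292 + 0.5523 = 5.762 m²·K/W
Q = A·ΔT/R = 61.8 × (18.3 − 1.36) / 5.762 = 181.7 W

182 W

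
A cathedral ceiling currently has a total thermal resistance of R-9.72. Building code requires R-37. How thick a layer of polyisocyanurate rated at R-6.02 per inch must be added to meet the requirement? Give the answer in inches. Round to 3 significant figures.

ΔR = 37 − 9.72 = 27.28 ft²·°F·h/BTU
L = ΔR / (R/in) = 27.28/6.02 = 4.532 in

4.53 in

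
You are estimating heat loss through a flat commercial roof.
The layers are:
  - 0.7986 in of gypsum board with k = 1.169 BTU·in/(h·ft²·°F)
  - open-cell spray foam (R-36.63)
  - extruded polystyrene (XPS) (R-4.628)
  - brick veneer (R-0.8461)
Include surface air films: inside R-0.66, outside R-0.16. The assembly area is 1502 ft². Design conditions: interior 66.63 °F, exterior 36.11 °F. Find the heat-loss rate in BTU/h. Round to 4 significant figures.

0.7986/1.169 = 0.68315
R_total = 0.66 + 0.68315 + 36.63 + 4.628 + 0.8461 + 0.16 = 43.607 ft²·°F·h/BTU
Q = A·ΔT/R = 1502 × (66.63 − 36.11) / 43.607 = 1051.2 BTU/h

1051 BTU/h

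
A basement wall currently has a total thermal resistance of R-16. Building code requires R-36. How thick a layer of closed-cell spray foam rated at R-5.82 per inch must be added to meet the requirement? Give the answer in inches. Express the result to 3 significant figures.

ΔR = 36 − 16 = 20 ft²·°F·h/BTU
L = ΔR / (R/in) = 20/5.82 = 3.436 in

3.44 in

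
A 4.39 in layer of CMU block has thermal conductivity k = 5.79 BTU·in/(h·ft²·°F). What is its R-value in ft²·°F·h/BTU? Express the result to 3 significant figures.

0.758 ft²·°F·h/BTU

R = L/k = 4.39/5.79 = 0.7582 ft²·°F·h/BTU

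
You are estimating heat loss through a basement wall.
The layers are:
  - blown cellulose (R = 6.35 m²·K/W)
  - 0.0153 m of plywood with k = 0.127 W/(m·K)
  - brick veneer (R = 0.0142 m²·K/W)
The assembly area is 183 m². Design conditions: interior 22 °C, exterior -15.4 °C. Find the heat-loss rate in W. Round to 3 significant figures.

1060 W

0.0153/0.127 = 0.1205
R_total = 6.35 + 0.1205 + 0.0142 = 6.485 m²·K/W
Q = A·ΔT/R = 183 × (22 − (-15.4)) / 6.485 = 1055 W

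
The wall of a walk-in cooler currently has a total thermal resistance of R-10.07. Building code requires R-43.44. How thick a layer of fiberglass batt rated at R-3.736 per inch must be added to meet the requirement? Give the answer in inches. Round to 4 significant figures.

8.932 in

ΔR = 43.44 − 10.07 = 33.37 ft²·°F·h/BTU
L = ΔR / (R/in) = 33.37/3.736 = 8.932 in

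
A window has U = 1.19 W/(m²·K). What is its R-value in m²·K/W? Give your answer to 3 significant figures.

R = 1/U = 1/1.19 = 0.8403

0.840 m²·K/W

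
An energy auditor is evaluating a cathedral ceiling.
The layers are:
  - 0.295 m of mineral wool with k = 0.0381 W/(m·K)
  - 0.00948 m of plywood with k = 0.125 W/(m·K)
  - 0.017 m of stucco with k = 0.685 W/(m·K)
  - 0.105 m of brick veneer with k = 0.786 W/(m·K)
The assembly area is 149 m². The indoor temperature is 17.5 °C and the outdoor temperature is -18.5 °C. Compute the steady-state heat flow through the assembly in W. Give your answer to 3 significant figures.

672 W

0.295/0.0381 = 7.743
0.00948/0.125 = 0.07584
0.017/0.685 = 0.02482
0.105/0.786 = 0.1336
R_total = 7.743 + 0.07584 + 0.02482 + 0.1336 = 7.977 m²·K/W
Q = A·ΔT/R = 149 × (17.5 − (-18.5)) / 7.977 = 672.4 W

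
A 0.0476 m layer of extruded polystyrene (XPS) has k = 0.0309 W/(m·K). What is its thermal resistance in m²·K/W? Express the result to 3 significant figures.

R = L/k = 0.0476/0.0309 = 1.54 m²·K/W

1.54 m²·K/W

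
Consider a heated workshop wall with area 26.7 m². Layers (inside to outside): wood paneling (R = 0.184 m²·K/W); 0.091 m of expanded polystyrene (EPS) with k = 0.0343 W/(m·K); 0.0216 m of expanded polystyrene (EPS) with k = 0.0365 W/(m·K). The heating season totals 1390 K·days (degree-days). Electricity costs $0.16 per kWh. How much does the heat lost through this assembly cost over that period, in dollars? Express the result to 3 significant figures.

41.6 dollars

0.091/0.0343 = 2.653
0.0216/0.0365 = 0.5918
R_total = 0.184 + 2.653 + 0.5918 = 3.429 m²·K/W
E = A × HDD × 24 / R / 1000 = 26.7 × 1390 × 24 / 3.429 / 1000 = 259.8 kWh
Cost = 259.8 × 0.16 = $41.56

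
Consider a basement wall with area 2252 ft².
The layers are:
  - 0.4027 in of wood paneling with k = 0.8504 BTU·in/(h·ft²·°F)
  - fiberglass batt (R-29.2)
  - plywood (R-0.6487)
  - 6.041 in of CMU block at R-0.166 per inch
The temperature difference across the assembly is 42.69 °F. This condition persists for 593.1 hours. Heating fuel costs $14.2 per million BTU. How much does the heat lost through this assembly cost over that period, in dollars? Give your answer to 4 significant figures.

0.4027/0.8504 = 0.47354
6.041 × 0.166 = 1.0028
R_total = 0.47354 + 29.2 + 0.6487 + 1.0028 = 31.325 ft²·°F·h/BTU
Q = 2252 × 42.69 / 31.325 = 3069 BTU/h
E = 3069 × 593.1 = 1820200 BTU
Cost = 1820200/10⁶ × 14.2 = $25.848

25.85 dollars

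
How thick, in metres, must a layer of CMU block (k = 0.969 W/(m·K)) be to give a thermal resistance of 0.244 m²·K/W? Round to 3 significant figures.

L = R·k = 0.244 × 0.969 = 0.2364 m

0.236 m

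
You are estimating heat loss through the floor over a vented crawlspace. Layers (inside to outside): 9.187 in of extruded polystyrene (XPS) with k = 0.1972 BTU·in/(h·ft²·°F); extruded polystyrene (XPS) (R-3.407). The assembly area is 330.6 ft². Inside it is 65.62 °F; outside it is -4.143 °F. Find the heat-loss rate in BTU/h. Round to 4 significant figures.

9.187/0.1972 = 46.587
R_total = 46.587 + 3.407 = 49.994 ft²·°F·h/BTU
Q = A·ΔT/R = 330.6 × (65.62 − (-4.143)) / 49.994 = 461.33 BTU/h

461.3 BTU/h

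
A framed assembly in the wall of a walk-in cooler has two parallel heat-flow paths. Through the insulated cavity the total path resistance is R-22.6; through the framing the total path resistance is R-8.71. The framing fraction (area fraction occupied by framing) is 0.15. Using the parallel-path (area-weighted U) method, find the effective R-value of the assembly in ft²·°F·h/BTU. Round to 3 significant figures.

U_eff = 0.85/22.6 + 0.15/8.71 = 0.03761 + 0.01722 = 0.05483
R_eff = 1/U_eff = 18.24 ft²·°F·h/BTU

18.2 ft²·°F·h/BTU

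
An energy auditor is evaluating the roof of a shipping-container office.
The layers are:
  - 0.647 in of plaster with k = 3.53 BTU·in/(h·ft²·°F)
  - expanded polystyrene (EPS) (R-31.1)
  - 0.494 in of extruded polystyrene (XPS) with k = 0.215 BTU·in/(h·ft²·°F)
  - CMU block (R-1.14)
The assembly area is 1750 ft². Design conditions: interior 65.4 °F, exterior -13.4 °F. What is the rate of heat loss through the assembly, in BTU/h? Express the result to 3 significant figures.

3970 BTU/h

0.647/3.53 = 0.1833
0.494/0.215 = 2.298
R_total = 0.1833 + 31.1 + 2.298 + 1.14 = 34.72 ft²·°F·h/BTU
Q = A·ΔT/R = 1750 × (65.4 − (-13.4)) / 34.72 = 3972 BTU/h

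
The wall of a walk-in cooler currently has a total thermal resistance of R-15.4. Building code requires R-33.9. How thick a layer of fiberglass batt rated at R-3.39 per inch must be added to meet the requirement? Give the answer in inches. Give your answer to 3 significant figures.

5.46 in

ΔR = 33.9 − 15.4 = 18.5 ft²·°F·h/BTU
L = ΔR / (R/in) = 18.5/3.39 = 5.457 in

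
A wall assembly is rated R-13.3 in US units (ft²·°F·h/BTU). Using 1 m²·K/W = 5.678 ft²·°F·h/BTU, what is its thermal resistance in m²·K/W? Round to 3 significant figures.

2.34 m²·K/W

R_SI = 13.3/5.678 = 2.342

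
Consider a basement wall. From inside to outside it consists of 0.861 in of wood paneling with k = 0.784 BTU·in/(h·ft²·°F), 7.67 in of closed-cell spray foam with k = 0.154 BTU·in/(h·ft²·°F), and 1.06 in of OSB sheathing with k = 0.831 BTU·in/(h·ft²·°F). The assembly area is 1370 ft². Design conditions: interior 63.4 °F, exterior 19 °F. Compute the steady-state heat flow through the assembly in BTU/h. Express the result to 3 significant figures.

0.861/0.784 = 1.098
7.67/0.154 = 49.81
1.06/0.831 = 1.276
R_total = 1.098 + 49.81 + 1.276 = 52.18 ft²·°F·h/BTU
Q = A·ΔT/R = 1370 × (63.4 − 19) / 52.18 = 1166 BTU/h

1170 BTU/h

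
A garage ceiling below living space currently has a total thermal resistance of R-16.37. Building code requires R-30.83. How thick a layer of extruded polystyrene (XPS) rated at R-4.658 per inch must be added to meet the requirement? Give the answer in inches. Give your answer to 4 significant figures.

ΔR = 30.83 − 16.37 = 14.46 ft²·°F·h/BTU
L = ΔR / (R/in) = 14.46/4.658 = 3.1043 in

3.104 in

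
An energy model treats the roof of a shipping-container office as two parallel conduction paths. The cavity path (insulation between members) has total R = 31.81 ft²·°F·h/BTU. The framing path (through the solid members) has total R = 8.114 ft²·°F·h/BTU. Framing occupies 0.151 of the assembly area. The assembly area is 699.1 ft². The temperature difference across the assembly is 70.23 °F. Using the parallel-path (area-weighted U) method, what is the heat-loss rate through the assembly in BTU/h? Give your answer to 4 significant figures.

2224 BTU/h

U_eff = 0.849/31.81 + 0.151/8.114 = 0.02669 + 0.01861 = 0.0453
R_eff = 1/U_eff = 22.075 ft²·°F·h/BTU
Q = 699.1 × 70.23 / 22.075 = 2224.1 BTU/h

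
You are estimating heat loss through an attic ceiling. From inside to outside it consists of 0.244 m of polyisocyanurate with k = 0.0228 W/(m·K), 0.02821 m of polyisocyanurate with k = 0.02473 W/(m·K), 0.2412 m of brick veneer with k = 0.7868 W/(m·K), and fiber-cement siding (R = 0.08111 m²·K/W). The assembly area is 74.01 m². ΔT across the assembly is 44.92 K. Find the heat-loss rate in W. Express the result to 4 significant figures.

271.8 W

0.244/0.0228 = 10.702
0.02821/0.02473 = 1.1407
0.2412/0.7868 = 0.30656
R_total = 10.702 + 1.1407 + 0.30656 + 0.08111 = 12.23 m²·K/W
Q = A·ΔT/R = 74.01 × 44.92 / 12.23 = 271.83 W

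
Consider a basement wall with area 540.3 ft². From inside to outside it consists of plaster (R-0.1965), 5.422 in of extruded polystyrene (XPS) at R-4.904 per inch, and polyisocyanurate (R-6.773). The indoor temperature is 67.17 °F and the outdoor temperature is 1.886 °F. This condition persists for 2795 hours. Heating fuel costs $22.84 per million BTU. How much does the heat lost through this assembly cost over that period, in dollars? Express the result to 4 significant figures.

5.422 × 4.904 = 26.589
R_total = 0.1965 + 26.589 + 6.773 = 33.559 ft²·°F·h/BTU
Q = 540.3 × (67.17 − 1.886) / 33.559 = 1051.1 BTU/h
E = 1051.1 × 2795 = 2937700 BTU
Cost = 2937700/10⁶ × 22.84 = $67.098

67.10 dollars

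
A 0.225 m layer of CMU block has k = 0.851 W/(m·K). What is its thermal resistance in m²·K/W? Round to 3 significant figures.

R = L/k = 0.225/0.851 = 0.2644 m²·K/W

0.264 m²·K/W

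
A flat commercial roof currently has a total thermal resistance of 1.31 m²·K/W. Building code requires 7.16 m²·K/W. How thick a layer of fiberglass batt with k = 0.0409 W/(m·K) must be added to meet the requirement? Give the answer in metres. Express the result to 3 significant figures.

ΔR = 7.16 − 1.31 = 5.85 m²·K/W
L = ΔR × k = 5.85 × 0.0409 = 0.2393 m

0.239 m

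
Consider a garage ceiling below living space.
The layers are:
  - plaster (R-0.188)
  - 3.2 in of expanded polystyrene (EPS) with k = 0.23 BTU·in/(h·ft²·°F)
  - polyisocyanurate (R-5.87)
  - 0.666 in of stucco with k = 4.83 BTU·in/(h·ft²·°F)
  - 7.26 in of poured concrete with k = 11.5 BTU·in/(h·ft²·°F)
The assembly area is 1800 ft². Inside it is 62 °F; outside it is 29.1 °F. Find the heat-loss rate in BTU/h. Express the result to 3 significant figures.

2860 BTU/h

3.2/0.23 = 13.91
0.666/4.83 = 0.1379
7.26/11.5 = 0.6313
R_total = 0.188 + 13.91 + 5.87 + 0.1379 + 0.6313 = 20.74 ft²·°F·h/BTU
Q = A·ΔT/R = 1800 × (62 − 29.1) / 20.74 = 2855 BTU/h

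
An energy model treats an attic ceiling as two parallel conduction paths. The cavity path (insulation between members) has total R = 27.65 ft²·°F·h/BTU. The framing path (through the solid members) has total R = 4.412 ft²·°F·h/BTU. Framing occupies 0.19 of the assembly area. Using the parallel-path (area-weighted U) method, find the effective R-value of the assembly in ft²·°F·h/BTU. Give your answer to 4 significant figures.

U_eff = 0.81/27.65 + 0.19/4.412 = 0.029295 + 0.043064 = 0.072359
R_eff = 1/U_eff = 13.82 ft²·°F·h/BTU

13.82 ft²·°F·h/BTU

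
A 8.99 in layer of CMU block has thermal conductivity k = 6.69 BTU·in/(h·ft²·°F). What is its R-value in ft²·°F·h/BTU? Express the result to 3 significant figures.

1.34 ft²·°F·h/BTU

R = L/k = 8.99/6.69 = 1.344 ft²·°F·h/BTU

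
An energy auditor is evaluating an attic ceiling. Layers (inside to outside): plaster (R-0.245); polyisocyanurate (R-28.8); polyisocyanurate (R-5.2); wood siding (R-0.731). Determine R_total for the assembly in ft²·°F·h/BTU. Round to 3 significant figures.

R_total = 0.245 + 28.8 + 5.2 + 0.731 = 34.98 ft²·°F·h/BTU

35.0 ft²·°F·h/BTU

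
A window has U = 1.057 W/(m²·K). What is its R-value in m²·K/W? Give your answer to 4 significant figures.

0.9461 m²·K/W

R = 1/U = 1/1.057 = 0.94607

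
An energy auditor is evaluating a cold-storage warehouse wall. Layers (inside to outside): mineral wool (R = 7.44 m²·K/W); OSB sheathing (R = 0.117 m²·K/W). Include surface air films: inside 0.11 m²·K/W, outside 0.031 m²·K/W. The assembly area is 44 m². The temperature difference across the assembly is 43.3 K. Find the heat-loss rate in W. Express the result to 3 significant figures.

247 W

R_total = 0.11 + 7.44 + 0.117 + 0.031 = 7.698 m²·K/W
Q = A·ΔT/R = 44 × 43.3 / 7.698 = 247.5 W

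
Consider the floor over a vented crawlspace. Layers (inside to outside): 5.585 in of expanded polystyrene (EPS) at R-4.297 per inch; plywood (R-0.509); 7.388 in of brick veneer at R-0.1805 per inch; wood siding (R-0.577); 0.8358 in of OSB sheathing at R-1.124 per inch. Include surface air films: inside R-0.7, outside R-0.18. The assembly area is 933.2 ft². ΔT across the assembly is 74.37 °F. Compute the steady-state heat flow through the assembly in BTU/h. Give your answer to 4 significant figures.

5.585 × 4.297 = 23.999
7.388 × 0.1805 = 1.3335
0.8358 × 1.124 = 0.93944
R_total = 0.7 + 23.999 + 0.509 + 1.3335 + 0.577 + 0.93944 + 0.18 = 28.238 ft²·°F·h/BTU
Q = A·ΔT/R = 933.2 × 74.37 / 28.238 = 2457.8 BTU/h

2458 BTU/h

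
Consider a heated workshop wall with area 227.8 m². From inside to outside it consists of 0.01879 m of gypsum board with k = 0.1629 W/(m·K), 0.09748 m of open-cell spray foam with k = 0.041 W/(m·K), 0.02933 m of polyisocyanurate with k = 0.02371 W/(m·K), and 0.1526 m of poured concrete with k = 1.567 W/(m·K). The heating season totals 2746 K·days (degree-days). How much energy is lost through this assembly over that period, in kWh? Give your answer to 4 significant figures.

0.01879/0.1629 = 0.11535
0.09748/0.041 = 2.3776
0.02933/0.02371 = 1.237
0.1526/1.567 = 0.097384
R_total = 0.11535 + 2.3776 + 1.237 + 0.097384 = 3.8273 m²·K/W
E = A × HDD × 24 / R / 1000 = 227.8 × 2746 × 24 / 3.8273 / 1000 = 3922.6 kWh

3923 kWh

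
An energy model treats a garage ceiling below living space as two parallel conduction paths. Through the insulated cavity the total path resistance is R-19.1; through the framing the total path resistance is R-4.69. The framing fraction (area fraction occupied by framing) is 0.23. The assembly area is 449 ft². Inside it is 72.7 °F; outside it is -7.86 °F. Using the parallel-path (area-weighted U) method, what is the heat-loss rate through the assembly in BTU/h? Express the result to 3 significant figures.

3230 BTU/h

U_eff = 0.77/19.1 + 0.23/4.69 = 0.04031 + 0.04904 = 0.08935
R_eff = 1/U_eff = 11.19 ft²·°F·h/BTU
Q = 449 × (72.7 − (-7.86)) / 11.19 = 3232 BTU/h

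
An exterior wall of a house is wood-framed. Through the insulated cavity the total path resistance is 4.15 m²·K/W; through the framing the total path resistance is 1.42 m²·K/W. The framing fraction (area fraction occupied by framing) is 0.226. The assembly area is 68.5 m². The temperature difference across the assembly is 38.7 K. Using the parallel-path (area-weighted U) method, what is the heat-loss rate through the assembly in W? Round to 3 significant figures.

U_eff = 0.774/4.15 + 0.226/1.42 = 0.1865 + 0.1592 = 0.3457
R_eff = 1/U_eff = 2.893 m²·K/W
Q = 68.5 × 38.7 / 2.893 = 916.3 W

916 W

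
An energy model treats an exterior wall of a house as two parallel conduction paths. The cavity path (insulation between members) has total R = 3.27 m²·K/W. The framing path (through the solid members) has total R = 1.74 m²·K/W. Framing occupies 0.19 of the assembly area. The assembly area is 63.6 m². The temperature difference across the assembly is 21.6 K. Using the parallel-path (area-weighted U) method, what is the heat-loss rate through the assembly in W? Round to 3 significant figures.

490 W

U_eff = 0.81/3.27 + 0.19/1.74 = 0.2477 + 0.1092 = 0.3569
R_eff = 1/U_eff = 2.802 m²·K/W
Q = 63.6 × 21.6 / 2.802 = 490.3 W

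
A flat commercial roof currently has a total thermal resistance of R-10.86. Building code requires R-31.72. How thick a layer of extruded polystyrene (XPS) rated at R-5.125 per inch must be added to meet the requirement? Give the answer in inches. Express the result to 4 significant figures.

4.070 in

ΔR = 31.72 − 10.86 = 20.86 ft²·°F·h/BTU
L = ΔR / (R/in) = 20.86/5.125 = 4.0702 in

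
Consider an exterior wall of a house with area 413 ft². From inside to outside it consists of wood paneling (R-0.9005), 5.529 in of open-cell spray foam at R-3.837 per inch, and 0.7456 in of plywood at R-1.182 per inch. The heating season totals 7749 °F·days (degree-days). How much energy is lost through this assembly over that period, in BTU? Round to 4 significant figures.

5.529 × 3.837 = 21.215
0.7456 × 1.182 = 0.8813
R_total = 0.9005 + 21.215 + 0.8813 = 22.997 ft²·°F·h/BTU
E = A × HDD × 24 / R = 413 × 7749 × 24 / 22.997 = 3340000 BTU

3340000 BTU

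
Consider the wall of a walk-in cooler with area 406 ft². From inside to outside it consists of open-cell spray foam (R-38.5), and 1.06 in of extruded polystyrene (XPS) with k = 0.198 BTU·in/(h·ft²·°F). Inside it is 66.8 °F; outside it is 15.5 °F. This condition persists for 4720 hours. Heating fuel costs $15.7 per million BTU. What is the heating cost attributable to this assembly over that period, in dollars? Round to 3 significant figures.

35.2 dollars

1.06/0.198 = 5.354
R_total = 38.5 + 5.354 = 43.85 ft²·°F·h/BTU
Q = 406 × (66.8 − 15.5) / 43.85 = 474.9 BTU/h
E = 474.9 × 4720 = 2242000 BTU
Cost = 2242000/10⁶ × 15.7 = $35.19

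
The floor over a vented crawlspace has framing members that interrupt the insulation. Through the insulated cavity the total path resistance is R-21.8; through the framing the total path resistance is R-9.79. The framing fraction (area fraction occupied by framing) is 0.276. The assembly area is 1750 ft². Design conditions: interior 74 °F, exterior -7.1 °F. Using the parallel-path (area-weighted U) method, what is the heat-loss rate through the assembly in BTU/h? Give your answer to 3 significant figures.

U_eff = 0.724/21.8 + 0.276/9.79 = 0.03321 + 0.02819 = 0.0614
R_eff = 1/U_eff = 16.29 ft²·°F·h/BTU
Q = 1750 × (74 − (-7.1)) / 16.29 = 8715 BTU/h

8710 BTU/h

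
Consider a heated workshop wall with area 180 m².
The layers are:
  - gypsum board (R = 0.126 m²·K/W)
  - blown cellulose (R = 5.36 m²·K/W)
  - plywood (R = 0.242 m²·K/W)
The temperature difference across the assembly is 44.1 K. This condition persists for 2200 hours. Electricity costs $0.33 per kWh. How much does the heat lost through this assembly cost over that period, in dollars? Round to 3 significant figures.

1010 dollars

R_total = 0.126 + 5.36 + 0.242 = 5.728 m²·K/W
Q = 180 × 44.1 / 5.728 = 1386 W
E = 1386 W × 2200 h / 1000 = 3049 kWh
Cost = 3049 × 0.33 = $1006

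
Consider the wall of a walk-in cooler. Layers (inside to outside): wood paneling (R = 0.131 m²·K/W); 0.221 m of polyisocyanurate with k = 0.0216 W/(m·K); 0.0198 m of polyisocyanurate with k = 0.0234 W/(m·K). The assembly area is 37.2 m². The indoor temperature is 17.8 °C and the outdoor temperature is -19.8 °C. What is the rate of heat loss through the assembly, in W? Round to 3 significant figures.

0.221/0.0216 = 10.23
0.0198/0.0234 = 0.8462
R_total = 0.131 + 10.23 + 0.8462 = 11.21 m²·K/W
Q = A·ΔT/R = 37.2 × (17.8 − (-19.8)) / 11.21 = 124.8 W

125 W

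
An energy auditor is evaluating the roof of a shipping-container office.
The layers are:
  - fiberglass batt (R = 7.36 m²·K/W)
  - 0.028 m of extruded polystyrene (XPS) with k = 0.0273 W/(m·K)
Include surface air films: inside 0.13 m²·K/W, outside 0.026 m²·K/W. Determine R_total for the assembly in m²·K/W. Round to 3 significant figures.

8.54 m²·K/W

0.028/0.0273 = 1.026
R_total = 0.13 + 7.36 + 1.026 + 0.026 = 8.542 m²·K/W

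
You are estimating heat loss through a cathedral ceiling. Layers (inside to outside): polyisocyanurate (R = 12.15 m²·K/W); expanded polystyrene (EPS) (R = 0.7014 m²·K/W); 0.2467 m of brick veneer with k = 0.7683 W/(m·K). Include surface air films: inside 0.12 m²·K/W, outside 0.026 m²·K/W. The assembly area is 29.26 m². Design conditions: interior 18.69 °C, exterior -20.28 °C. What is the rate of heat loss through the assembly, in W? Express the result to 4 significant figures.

85.61 W

0.2467/0.7683 = 0.3211
R_total = 0.12 + 12.15 + 0.7014 + 0.3211 + 0.026 = 13.318 m²·K/W
Q = A·ΔT/R = 29.26 × (18.69 − (-20.28)) / 13.318 = 85.615 W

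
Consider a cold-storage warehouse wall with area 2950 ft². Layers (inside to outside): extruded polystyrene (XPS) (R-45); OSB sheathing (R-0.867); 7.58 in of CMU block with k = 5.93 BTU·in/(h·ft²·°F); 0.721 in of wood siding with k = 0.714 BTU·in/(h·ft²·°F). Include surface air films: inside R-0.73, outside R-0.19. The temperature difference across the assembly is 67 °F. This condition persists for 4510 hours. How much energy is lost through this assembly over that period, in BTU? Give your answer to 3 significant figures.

7.58/5.93 = 1.278
0.721/0.714 = 1.01
R_total = 0.73 + 45 + 0.867 + 1.278 + 1.01 + 0.19 = 49.08 ft²·°F·h/BTU
Q = 2950 × 67 / 49.08 = 4028 BTU/h
E = 4028 × 4510 = 18160000 BTU

18200000 BTU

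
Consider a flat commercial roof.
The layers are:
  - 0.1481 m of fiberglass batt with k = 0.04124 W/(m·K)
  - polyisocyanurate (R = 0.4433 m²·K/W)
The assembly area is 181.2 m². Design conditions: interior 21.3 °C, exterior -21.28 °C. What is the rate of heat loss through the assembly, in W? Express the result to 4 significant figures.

1912 W

0.1481/0.04124 = 3.5912
R_total = 3.5912 + 0.4433 = 4.0345 m²·K/W
Q = A·ΔT/R = 181.2 × (21.3 − (-21.28)) / 4.0345 = 1912.4 W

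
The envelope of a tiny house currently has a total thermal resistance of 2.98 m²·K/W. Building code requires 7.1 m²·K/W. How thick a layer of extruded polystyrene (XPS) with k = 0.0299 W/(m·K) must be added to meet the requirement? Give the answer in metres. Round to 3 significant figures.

0.123 m

ΔR = 7.1 − 2.98 = 4.12 m²·K/W
L = ΔR × k = 4.12 × 0.0299 = 0.1232 m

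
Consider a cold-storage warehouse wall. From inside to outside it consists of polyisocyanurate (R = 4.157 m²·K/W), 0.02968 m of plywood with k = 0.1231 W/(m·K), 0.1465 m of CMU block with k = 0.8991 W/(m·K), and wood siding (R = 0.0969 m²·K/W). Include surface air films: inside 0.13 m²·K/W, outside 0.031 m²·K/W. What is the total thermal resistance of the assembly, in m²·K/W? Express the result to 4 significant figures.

0.02968/0.1231 = 0.2411
0.1465/0.8991 = 0.16294
R_total = 0.13 + 4.157 + 0.2411 + 0.16294 + 0.0969 + 0.031 = 4.8189 m²·K/W

4.819 m²·K/W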